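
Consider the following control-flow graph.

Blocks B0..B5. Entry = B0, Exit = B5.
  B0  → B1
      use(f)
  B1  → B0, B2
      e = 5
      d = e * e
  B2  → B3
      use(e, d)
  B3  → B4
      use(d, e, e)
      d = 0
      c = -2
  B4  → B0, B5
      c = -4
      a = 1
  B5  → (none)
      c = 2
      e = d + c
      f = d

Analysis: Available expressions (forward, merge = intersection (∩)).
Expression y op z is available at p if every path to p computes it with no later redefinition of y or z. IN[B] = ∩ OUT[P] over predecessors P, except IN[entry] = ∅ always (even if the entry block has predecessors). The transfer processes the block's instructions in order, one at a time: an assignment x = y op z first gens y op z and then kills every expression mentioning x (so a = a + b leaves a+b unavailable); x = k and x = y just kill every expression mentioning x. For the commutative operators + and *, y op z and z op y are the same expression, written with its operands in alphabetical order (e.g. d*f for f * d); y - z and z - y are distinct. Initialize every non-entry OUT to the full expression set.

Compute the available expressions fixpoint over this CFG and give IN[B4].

Converged values:
  B0:  IN={}  OUT={}
  B1:  IN={}  OUT={e*e}
  B2:  IN={e*e}  OUT={e*e}
  B3:  IN={e*e}  OUT={e*e}
  B4:  IN={e*e}  OUT={e*e}
  B5:  IN={e*e}  OUT={c+d}

Merge at B4: IN[B4] = OUT[B3] = {e*e}

Answer: {e*e}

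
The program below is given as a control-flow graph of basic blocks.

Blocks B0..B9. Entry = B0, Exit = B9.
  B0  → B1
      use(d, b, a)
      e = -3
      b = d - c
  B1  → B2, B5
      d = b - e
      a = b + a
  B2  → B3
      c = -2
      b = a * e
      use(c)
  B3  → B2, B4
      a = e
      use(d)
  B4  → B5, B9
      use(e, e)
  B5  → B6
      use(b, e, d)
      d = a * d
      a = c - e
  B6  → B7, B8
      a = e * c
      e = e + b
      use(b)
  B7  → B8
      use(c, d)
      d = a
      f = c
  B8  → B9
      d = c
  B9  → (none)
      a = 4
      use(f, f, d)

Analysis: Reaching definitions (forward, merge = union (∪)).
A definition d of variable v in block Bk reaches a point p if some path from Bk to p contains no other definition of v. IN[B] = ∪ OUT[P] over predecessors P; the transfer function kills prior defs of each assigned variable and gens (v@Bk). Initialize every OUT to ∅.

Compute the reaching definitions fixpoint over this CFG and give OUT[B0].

Answer: {b@B0, e@B0}

Trace:
Fixpoint table:
  B0:  IN={}  OUT={b@B0, e@B0}
  B1:  IN={b@B0, e@B0}  OUT={a@B1, b@B0, d@B1, e@B0}
  B2:  IN={a@B1, a@B3, b@B0, b@B2, c@B2, d@B1, e@B0}  OUT={a@B1, a@B3, b@B2, c@B2, d@B1, e@B0}
  B3:  IN={a@B1, a@B3, b@B2, c@B2, d@B1, e@B0}  OUT={a@B3, b@B2, c@B2, d@B1, e@B0}
  B4:  IN={a@B3, b@B2, c@B2, d@B1, e@B0}  OUT={a@B3, b@B2, c@B2, d@B1, e@B0}
  B5:  IN={a@B1, a@B3, b@B0, b@B2, c@B2, d@B1, e@B0}  OUT={a@B5, b@B0, b@B2, c@B2, d@B5, e@B0}
  B6:  IN={a@B5, b@B0, b@B2, c@B2, d@B5, e@B0}  OUT={a@B6, b@B0, b@B2, c@B2, d@B5, e@B6}
  B7:  IN={a@B6, b@B0, b@B2, c@B2, d@B5, e@B6}  OUT={a@B6, b@B0, b@B2, c@B2, d@B7, e@B6, f@B7}
  B8:  IN={a@B6, b@B0, b@B2, c@B2, d@B5, d@B7, e@B6, f@B7}  OUT={a@B6, b@B0, b@B2, c@B2, d@B8, e@B6, f@B7}
  B9:  IN={a@B3, a@B6, b@B0, b@B2, c@B2, d@B1, d@B8, e@B0, e@B6, f@B7}  OUT={a@B9, b@B0, b@B2, c@B2, d@B1, d@B8, e@B0, e@B6, f@B7}

B0 is the boundary node: IN[B0] = {}
Applying B0's transfer function to that IN value gives OUT[B0] (row B0 above).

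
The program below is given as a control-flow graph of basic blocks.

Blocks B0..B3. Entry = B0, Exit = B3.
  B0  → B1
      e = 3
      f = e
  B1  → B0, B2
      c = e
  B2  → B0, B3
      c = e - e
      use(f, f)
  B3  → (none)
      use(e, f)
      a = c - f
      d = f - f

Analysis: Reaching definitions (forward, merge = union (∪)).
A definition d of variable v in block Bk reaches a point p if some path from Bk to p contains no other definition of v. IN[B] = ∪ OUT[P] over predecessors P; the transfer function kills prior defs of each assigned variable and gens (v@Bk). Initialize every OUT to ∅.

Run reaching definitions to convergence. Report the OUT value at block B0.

Answer: {c@B1, c@B2, e@B0, f@B0}

Derivation:
Converged values:
  B0: | IN={c@B1, c@B2, e@B0, f@B0} | OUT={c@B1, c@B2, e@B0, f@B0}
  B1: | IN={c@B1, c@B2, e@B0, f@B0} | OUT={c@B1, e@B0, f@B0}
  B2: | IN={c@B1, e@B0, f@B0} | OUT={c@B2, e@B0, f@B0}
  B3: | IN={c@B2, e@B0, f@B0} | OUT={a@B3, c@B2, d@B3, e@B0, f@B0}

Merge at B0 (entry node, so the boundary value {} is joined with the incoming edge(s)): IN[B0] = {} ⊔ OUT[B1] ⊔ OUT[B2] = {c@B1, c@B2, e@B0, f@B0}
Applying B0's transfer function to that IN value gives OUT[B0] (row B0 above).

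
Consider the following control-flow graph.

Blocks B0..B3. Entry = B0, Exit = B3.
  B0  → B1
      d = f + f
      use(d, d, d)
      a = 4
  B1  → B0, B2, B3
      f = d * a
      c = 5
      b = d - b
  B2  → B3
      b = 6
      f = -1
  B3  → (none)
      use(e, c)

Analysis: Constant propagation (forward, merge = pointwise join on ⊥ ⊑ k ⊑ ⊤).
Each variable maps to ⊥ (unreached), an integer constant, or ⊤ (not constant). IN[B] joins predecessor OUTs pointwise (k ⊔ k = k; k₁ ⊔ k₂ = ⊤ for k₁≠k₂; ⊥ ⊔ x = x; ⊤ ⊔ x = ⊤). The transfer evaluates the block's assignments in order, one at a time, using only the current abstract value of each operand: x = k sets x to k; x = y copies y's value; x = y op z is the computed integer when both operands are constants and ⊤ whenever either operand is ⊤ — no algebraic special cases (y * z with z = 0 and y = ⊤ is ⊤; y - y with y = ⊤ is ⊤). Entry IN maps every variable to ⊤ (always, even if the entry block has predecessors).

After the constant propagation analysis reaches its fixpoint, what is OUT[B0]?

Answer: {a: 4, b: ⊤, c: ⊤, d: ⊤, e: ⊤, f: ⊤}

Derivation:
Converged values:
  B0:   IN=(all ⊤)   OUT={a:4; rest ⊤}
  B1:   IN={a:4; rest ⊤}   OUT={a:4, c:5; rest ⊤}
  B2:   IN={a:4, c:5; rest ⊤}   OUT={a:4, b:6, c:5, f:-1; rest ⊤}
  B3:   IN={a:4, c:5; rest ⊤}   OUT={a:4, c:5; rest ⊤}

Merge at B0 (entry node, so the boundary value (all ⊤) is joined with the incoming edge(s)): IN[B0] = (all ⊤) ⊔ OUT[B1] = {a: ⊤, b: ⊤, c: ⊤, d: ⊤, e: ⊤, f: ⊤}
Applying B0's transfer function to that IN value gives OUT[B0] (row B0 above).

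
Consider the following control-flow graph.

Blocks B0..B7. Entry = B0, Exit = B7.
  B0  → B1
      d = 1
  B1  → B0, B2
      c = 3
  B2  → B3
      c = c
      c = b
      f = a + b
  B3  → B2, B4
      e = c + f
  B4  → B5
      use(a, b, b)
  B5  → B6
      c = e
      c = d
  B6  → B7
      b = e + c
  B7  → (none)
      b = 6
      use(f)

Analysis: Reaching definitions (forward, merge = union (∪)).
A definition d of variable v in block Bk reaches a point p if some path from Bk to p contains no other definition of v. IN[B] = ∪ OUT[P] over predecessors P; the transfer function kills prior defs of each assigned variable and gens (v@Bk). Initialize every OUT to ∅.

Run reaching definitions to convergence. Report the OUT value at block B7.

Answer: {b@B7, c@B5, d@B0, e@B3, f@B2}

Working:
Fixpoint table:
  B0: | IN={c@B1, d@B0} | OUT={c@B1, d@B0}
  B1: | IN={c@B1, d@B0} | OUT={c@B1, d@B0}
  B2: | IN={c@B1, c@B2, d@B0, e@B3, f@B2} | OUT={c@B2, d@B0, e@B3, f@B2}
  B3: | IN={c@B2, d@B0, e@B3, f@B2} | OUT={c@B2, d@B0, e@B3, f@B2}
  B4: | IN={c@B2, d@B0, e@B3, f@B2} | OUT={c@B2, d@B0, e@B3, f@B2}
  B5: | IN={c@B2, d@B0, e@B3, f@B2} | OUT={c@B5, d@B0, e@B3, f@B2}
  B6: | IN={c@B5, d@B0, e@B3, f@B2} | OUT={b@B6, c@B5, d@B0, e@B3, f@B2}
  B7: | IN={b@B6, c@B5, d@B0, e@B3, f@B2} | OUT={b@B7, c@B5, d@B0, e@B3, f@B2}

Merge at B7: IN[B7] = OUT[B6] = {b@B6, c@B5, d@B0, e@B3, f@B2}
Applying B7's transfer function to that IN value gives OUT[B7] (row B7 above).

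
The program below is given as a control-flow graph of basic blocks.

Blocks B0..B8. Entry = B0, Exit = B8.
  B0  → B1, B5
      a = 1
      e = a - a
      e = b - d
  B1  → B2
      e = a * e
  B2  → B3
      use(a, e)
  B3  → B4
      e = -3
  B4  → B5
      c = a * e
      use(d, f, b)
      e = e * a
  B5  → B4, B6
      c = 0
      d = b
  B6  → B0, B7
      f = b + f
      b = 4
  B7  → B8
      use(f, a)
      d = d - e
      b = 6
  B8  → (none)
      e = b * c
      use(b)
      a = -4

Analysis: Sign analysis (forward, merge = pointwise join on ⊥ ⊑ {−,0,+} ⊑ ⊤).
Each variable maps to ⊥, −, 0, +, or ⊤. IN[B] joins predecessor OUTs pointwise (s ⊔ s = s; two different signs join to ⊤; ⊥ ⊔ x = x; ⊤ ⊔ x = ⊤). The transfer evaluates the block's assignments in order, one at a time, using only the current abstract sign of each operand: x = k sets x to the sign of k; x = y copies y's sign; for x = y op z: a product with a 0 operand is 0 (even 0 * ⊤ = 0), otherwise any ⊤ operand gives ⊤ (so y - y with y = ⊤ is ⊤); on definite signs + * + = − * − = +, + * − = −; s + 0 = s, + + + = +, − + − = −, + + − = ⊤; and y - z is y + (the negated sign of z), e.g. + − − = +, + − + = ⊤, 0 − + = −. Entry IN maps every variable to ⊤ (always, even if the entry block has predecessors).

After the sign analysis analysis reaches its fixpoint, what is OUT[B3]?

Answer: {a: +, b: ⊤, c: ⊤, d: ⊤, e: -, f: ⊤}

Trace:
Fixpoint table:
  B0:  IN=(all ⊤)  OUT={a:+; rest ⊤}
  B1:  IN={a:+; rest ⊤}  OUT={a:+; rest ⊤}
  B2:  IN={a:+; rest ⊤}  OUT={a:+; rest ⊤}
  B3:  IN={a:+; rest ⊤}  OUT={a:+, e:-; rest ⊤}
  B4:  IN={a:+; rest ⊤}  OUT={a:+; rest ⊤}
  B5:  IN={a:+; rest ⊤}  OUT={a:+, c:0; rest ⊤}
  B6:  IN={a:+, c:0; rest ⊤}  OUT={a:+, b:+, c:0; rest ⊤}
  B7:  IN={a:+, b:+, c:0; rest ⊤}  OUT={a:+, b:+, c:0; rest ⊤}
  B8:  IN={a:+, b:+, c:0; rest ⊤}  OUT={a:-, b:+, c:0, e:0; rest ⊤}

Merge at B3: IN[B3] = OUT[B2] = {a: +, b: ⊤, c: ⊤, d: ⊤, e: ⊤, f: ⊤}
Applying B3's transfer function to that IN value gives OUT[B3] (row B3 above).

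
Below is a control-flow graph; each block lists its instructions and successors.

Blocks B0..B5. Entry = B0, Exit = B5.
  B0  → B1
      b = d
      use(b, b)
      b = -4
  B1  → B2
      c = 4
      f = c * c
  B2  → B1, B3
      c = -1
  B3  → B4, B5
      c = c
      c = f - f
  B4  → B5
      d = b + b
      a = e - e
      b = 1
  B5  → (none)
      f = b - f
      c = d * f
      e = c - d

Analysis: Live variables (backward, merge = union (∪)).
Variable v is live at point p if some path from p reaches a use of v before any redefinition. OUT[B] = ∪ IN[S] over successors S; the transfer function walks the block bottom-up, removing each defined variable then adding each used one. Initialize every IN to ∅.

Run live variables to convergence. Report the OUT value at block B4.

Answer: {b, d, f}

Derivation:
Per-block solution:
  B0:   IN={d, e}   OUT={b, d, e}
  B1:   IN={b, d, e}   OUT={b, d, e, f}
  B2:   IN={b, d, e, f}   OUT={b, c, d, e, f}
  B3:   IN={b, c, d, e, f}   OUT={b, d, e, f}
  B4:   IN={b, e, f}   OUT={b, d, f}
  B5:   IN={b, d, f}   OUT={}

Merge at B4: OUT[B4] = IN[B5] = {b, d, f}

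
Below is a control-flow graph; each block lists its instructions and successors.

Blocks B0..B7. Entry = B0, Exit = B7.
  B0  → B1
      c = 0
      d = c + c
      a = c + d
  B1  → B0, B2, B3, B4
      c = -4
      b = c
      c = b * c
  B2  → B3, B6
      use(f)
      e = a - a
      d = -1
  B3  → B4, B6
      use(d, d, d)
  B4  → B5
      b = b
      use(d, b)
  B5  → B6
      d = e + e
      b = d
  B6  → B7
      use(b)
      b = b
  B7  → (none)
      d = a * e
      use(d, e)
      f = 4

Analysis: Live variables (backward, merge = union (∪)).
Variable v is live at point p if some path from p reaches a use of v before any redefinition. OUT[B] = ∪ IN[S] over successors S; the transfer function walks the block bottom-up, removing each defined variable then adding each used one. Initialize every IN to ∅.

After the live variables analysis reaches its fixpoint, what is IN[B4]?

Answer: {a, b, d, e}

Derivation:
Per-block solution:
  B0:   IN={e, f}   OUT={a, d, e, f}
  B1:   IN={a, d, e, f}   OUT={a, b, d, e, f}
  B2:   IN={a, b, f}   OUT={a, b, d, e}
  B3:   IN={a, b, d, e}   OUT={a, b, d, e}
  B4:   IN={a, b, d, e}   OUT={a, e}
  B5:   IN={a, e}   OUT={a, b, e}
  B6:   IN={a, b, e}   OUT={a, e}
  B7:   IN={a, e}   OUT={}

Merge at B4: OUT[B4] = IN[B5] = {a, e}
Applying B4's transfer function to that OUT value gives IN[B4] (row B4 above).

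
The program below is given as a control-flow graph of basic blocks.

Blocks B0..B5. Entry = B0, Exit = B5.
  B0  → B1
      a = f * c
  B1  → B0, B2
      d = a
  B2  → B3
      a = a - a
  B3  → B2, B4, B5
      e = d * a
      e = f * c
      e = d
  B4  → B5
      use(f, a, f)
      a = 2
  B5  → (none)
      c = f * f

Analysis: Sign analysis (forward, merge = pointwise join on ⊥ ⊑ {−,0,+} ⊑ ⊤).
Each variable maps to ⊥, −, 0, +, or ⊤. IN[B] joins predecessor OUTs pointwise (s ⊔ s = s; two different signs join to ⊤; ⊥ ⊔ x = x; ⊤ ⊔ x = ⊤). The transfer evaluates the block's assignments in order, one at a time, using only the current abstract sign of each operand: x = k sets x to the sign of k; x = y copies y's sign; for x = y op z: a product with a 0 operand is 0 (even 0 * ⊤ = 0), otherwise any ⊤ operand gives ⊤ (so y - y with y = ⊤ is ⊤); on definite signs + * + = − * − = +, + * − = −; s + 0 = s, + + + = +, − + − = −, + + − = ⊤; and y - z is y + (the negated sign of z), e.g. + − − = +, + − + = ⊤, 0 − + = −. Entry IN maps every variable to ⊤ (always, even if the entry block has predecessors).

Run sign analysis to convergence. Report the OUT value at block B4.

Answer: {a: +, b: ⊤, c: ⊤, d: ⊤, e: ⊤, f: ⊤}

Trace:
Fixpoint table:
  B0:   IN=(all ⊤)   OUT=(all ⊤)
  B1:   IN=(all ⊤)   OUT=(all ⊤)
  B2:   IN=(all ⊤)   OUT=(all ⊤)
  B3:   IN=(all ⊤)   OUT=(all ⊤)
  B4:   IN=(all ⊤)   OUT={a:+; rest ⊤}
  B5:   IN=(all ⊤)   OUT=(all ⊤)

Merge at B4: IN[B4] = OUT[B3] = {a: ⊤, b: ⊤, c: ⊤, d: ⊤, e: ⊤, f: ⊤}
Applying B4's transfer function to that IN value gives OUT[B4] (row B4 above).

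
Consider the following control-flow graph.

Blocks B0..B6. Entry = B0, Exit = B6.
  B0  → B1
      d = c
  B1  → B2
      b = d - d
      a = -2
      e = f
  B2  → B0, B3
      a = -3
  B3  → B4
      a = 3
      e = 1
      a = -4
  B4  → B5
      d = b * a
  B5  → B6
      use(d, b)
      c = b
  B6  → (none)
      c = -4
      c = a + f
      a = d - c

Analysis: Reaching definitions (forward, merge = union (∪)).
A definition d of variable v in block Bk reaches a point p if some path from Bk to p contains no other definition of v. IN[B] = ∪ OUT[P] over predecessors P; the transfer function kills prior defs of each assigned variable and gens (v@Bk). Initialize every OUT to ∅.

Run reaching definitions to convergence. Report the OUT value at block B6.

Per-block solution:
  B0:   IN={a@B2, b@B1, d@B0, e@B1}   OUT={a@B2, b@B1, d@B0, e@B1}
  B1:   IN={a@B2, b@B1, d@B0, e@B1}   OUT={a@B1, b@B1, d@B0, e@B1}
  B2:   IN={a@B1, b@B1, d@B0, e@B1}   OUT={a@B2, b@B1, d@B0, e@B1}
  B3:   IN={a@B2, b@B1, d@B0, e@B1}   OUT={a@B3, b@B1, d@B0, e@B3}
  B4:   IN={a@B3, b@B1, d@B0, e@B3}   OUT={a@B3, b@B1, d@B4, e@B3}
  B5:   IN={a@B3, b@B1, d@B4, e@B3}   OUT={a@B3, b@B1, c@B5, d@B4, e@B3}
  B6:   IN={a@B3, b@B1, c@B5, d@B4, e@B3}   OUT={a@B6, b@B1, c@B6, d@B4, e@B3}

Merge at B6: IN[B6] = OUT[B5] = {a@B3, b@B1, c@B5, d@B4, e@B3}
Applying B6's transfer function to that IN value gives OUT[B6] (row B6 above).

Answer: {a@B6, b@B1, c@B6, d@B4, e@B3}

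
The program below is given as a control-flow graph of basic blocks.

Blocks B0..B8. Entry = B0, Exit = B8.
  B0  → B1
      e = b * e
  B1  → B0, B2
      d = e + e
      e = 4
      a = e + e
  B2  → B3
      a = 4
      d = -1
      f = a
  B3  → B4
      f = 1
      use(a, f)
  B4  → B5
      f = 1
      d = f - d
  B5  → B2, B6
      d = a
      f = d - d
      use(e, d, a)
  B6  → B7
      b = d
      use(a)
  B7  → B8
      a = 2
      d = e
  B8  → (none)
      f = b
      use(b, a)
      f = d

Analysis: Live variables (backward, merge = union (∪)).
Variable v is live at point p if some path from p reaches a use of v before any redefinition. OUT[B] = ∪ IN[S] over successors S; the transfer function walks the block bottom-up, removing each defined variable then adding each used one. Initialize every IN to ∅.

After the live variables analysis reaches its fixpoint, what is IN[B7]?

Per-block solution:
  B0:  IN={b, e}  OUT={b, e}
  B1:  IN={b, e}  OUT={b, e}
  B2:  IN={e}  OUT={a, d, e}
  B3:  IN={a, d, e}  OUT={a, d, e}
  B4:  IN={a, d, e}  OUT={a, e}
  B5:  IN={a, e}  OUT={a, d, e}
  B6:  IN={a, d, e}  OUT={b, e}
  B7:  IN={b, e}  OUT={a, b, d}
  B8:  IN={a, b, d}  OUT={}

Merge at B7: OUT[B7] = IN[B8] = {a, b, d}
Applying B7's transfer function to that OUT value gives IN[B7] (row B7 above).

Answer: {b, e}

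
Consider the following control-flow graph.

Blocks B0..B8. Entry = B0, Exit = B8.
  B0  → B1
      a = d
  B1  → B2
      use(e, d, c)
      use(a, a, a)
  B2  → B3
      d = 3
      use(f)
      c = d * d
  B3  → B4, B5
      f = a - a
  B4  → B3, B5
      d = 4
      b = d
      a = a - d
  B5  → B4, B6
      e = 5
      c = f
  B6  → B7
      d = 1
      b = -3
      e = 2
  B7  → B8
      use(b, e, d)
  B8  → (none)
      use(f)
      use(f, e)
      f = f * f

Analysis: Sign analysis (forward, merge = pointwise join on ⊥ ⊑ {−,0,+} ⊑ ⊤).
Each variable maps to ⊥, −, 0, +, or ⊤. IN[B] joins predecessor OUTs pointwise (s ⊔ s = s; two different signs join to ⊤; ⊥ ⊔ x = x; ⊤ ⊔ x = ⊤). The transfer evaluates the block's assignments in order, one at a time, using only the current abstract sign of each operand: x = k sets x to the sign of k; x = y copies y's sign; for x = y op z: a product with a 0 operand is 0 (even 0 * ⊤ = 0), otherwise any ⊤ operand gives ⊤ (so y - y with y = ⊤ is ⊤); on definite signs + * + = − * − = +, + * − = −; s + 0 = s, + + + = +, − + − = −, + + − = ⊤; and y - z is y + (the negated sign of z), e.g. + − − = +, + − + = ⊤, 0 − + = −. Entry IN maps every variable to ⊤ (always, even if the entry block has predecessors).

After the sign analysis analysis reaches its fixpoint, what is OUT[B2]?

Answer: {a: ⊤, b: ⊤, c: +, d: +, e: ⊤, f: ⊤}

Derivation:
Converged values:
  B0:   IN=(all ⊤)   OUT=(all ⊤)
  B1:   IN=(all ⊤)   OUT=(all ⊤)
  B2:   IN=(all ⊤)   OUT={c:+, d:+; rest ⊤}
  B3:   IN={d:+; rest ⊤}   OUT={d:+; rest ⊤}
  B4:   IN={d:+; rest ⊤}   OUT={b:+, d:+; rest ⊤}
  B5:   IN={d:+; rest ⊤}   OUT={d:+, e:+; rest ⊤}
  B6:   IN={d:+, e:+; rest ⊤}   OUT={b:-, d:+, e:+; rest ⊤}
  B7:   IN={b:-, d:+, e:+; rest ⊤}   OUT={b:-, d:+, e:+; rest ⊤}
  B8:   IN={b:-, d:+, e:+; rest ⊤}   OUT={b:-, d:+, e:+; rest ⊤}

Merge at B2: IN[B2] = OUT[B1] = {a: ⊤, b: ⊤, c: ⊤, d: ⊤, e: ⊤, f: ⊤}
Applying B2's transfer function to that IN value gives OUT[B2] (row B2 above).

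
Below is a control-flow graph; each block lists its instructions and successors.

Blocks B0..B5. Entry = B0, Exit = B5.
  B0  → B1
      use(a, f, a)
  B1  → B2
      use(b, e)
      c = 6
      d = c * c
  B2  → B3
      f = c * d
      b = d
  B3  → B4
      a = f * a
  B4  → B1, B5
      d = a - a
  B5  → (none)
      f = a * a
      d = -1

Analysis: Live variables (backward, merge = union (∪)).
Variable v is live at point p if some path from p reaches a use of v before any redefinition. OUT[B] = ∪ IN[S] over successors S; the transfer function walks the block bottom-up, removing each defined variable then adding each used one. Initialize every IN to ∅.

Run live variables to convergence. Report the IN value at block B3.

Fixpoint table:
  B0:   IN={a, b, e, f}   OUT={a, b, e}
  B1:   IN={a, b, e}   OUT={a, c, d, e}
  B2:   IN={a, c, d, e}   OUT={a, b, e, f}
  B3:   IN={a, b, e, f}   OUT={a, b, e}
  B4:   IN={a, b, e}   OUT={a, b, e}
  B5:   IN={a}   OUT={}

Merge at B3: OUT[B3] = IN[B4] = {a, b, e}
Applying B3's transfer function to that OUT value gives IN[B3] (row B3 above).

Answer: {a, b, e, f}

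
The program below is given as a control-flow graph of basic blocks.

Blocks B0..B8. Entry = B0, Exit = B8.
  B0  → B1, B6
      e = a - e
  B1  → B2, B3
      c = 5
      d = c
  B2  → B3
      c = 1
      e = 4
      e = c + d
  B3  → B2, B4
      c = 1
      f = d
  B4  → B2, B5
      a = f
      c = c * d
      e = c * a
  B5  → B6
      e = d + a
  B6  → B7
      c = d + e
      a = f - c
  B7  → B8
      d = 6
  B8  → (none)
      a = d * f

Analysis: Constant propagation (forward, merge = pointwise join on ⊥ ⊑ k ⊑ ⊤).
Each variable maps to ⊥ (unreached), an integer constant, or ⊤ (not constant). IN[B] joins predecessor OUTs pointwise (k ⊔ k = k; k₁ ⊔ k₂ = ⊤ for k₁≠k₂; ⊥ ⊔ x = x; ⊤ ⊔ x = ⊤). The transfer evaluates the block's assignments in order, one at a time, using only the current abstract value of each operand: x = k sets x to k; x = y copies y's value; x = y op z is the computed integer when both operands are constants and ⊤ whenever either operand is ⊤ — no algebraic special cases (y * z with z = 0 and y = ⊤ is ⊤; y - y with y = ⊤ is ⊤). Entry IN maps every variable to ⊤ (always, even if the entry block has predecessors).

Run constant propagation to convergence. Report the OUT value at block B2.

Answer: {a: ⊤, b: ⊤, c: 1, d: 5, e: 6, f: ⊤}

Derivation:
Per-block solution:
  B0:   IN=(all ⊤)   OUT=(all ⊤)
  B1:   IN=(all ⊤)   OUT={c:5, d:5; rest ⊤}
  B2:   IN={d:5; rest ⊤}   OUT={c:1, d:5, e:6; rest ⊤}
  B3:   IN={d:5; rest ⊤}   OUT={c:1, d:5, f:5; rest ⊤}
  B4:   IN={c:1, d:5, f:5; rest ⊤}   OUT={a:5, c:5, d:5, e:25, f:5; rest ⊤}
  B5:   IN={a:5, c:5, d:5, e:25, f:5; rest ⊤}   OUT={a:5, c:5, d:5, e:10, f:5; rest ⊤}
  B6:   IN=(all ⊤)   OUT=(all ⊤)
  B7:   IN=(all ⊤)   OUT={d:6; rest ⊤}
  B8:   IN={d:6; rest ⊤}   OUT={d:6; rest ⊤}

Merge at B2: IN[B2] = OUT[B1] ⊔ OUT[B3] ⊔ OUT[B4] = {a: ⊤, b: ⊤, c: ⊤, d: 5, e: ⊤, f: ⊤}
Applying B2's transfer function to that IN value gives OUT[B2] (row B2 above).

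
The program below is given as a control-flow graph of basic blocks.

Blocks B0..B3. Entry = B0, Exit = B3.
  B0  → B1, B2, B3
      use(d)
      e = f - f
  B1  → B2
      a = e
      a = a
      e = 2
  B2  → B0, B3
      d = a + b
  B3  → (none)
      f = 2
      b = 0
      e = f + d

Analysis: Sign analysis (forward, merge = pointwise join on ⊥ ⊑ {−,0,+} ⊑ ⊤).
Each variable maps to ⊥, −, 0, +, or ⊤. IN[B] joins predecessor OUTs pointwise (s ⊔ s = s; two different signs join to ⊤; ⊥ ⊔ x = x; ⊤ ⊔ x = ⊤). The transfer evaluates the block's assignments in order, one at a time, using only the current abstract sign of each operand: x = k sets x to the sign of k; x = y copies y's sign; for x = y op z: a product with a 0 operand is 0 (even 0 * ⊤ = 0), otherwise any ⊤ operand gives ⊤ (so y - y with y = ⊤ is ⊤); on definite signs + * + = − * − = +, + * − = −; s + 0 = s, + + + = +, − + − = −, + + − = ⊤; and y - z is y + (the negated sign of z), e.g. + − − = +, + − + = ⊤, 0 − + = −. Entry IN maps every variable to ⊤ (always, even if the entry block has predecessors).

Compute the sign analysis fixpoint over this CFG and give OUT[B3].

Answer: {a: ⊤, b: 0, c: ⊤, d: ⊤, e: ⊤, f: +}

Derivation:
Fixpoint table:
  B0: | IN=(all ⊤) | OUT=(all ⊤)
  B1: | IN=(all ⊤) | OUT={e:+; rest ⊤}
  B2: | IN=(all ⊤) | OUT=(all ⊤)
  B3: | IN=(all ⊤) | OUT={b:0, f:+; rest ⊤}

Merge at B3: IN[B3] = OUT[B0] ⊔ OUT[B2] = {a: ⊤, b: ⊤, c: ⊤, d: ⊤, e: ⊤, f: ⊤}
Applying B3's transfer function to that IN value gives OUT[B3] (row B3 above).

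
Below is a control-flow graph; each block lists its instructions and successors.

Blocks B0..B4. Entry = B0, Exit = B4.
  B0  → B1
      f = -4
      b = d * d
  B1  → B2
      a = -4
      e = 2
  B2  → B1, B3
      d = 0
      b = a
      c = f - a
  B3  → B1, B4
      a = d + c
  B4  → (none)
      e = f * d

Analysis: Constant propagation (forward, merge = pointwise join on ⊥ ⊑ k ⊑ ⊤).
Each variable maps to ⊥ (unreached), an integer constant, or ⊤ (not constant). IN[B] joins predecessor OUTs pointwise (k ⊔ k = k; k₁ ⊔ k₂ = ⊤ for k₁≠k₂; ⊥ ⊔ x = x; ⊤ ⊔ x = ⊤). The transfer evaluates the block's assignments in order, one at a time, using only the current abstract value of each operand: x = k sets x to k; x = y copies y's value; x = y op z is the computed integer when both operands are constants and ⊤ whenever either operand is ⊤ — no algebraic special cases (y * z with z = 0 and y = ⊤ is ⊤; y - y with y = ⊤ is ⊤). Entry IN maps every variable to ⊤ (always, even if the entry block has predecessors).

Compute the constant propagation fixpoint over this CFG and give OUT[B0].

Converged values:
  B0:   IN=(all ⊤)   OUT={f:-4; rest ⊤}
  B1:   IN={f:-4; rest ⊤}   OUT={a:-4, e:2, f:-4; rest ⊤}
  B2:   IN={a:-4, e:2, f:-4; rest ⊤}   OUT={a:-4, b:-4, c:0, d:0, e:2, f:-4; rest ⊤}
  B3:   IN={a:-4, b:-4, c:0, d:0, e:2, f:-4; rest ⊤}   OUT={a:0, b:-4, c:0, d:0, e:2, f:-4; rest ⊤}
  B4:   IN={a:0, b:-4, c:0, d:0, e:2, f:-4; rest ⊤}   OUT={a:0, b:-4, c:0, d:0, e:0, f:-4; rest ⊤}

B0 is the boundary node: IN[B0] = {a: ⊤, b: ⊤, c: ⊤, d: ⊤, e: ⊤, f: ⊤}
Applying B0's transfer function to that IN value gives OUT[B0] (row B0 above).

Answer: {a: ⊤, b: ⊤, c: ⊤, d: ⊤, e: ⊤, f: -4}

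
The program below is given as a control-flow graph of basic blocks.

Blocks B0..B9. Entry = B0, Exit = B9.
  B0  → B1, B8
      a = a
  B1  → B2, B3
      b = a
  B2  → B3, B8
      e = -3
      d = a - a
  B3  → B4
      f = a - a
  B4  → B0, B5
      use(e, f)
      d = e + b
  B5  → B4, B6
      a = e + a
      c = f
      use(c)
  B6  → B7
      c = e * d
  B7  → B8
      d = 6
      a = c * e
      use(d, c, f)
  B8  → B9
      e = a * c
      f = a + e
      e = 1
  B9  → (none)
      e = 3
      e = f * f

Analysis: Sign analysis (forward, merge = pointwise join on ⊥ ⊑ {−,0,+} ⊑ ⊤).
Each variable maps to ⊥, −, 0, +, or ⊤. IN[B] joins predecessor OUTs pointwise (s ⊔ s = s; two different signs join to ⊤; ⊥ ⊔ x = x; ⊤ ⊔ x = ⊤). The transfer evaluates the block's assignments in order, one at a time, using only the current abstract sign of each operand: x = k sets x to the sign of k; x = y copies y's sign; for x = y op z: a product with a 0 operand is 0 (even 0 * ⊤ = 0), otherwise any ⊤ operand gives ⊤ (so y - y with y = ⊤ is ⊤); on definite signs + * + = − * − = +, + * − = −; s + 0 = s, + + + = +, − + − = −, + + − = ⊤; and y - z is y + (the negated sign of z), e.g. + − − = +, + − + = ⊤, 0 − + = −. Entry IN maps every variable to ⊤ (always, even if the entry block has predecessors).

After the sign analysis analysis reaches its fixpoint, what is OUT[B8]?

Answer: {a: ⊤, b: ⊤, c: ⊤, d: ⊤, e: +, f: ⊤}

Working:
Converged values:
  B0:  IN=(all ⊤)  OUT=(all ⊤)
  B1:  IN=(all ⊤)  OUT=(all ⊤)
  B2:  IN=(all ⊤)  OUT={e:-; rest ⊤}
  B3:  IN=(all ⊤)  OUT=(all ⊤)
  B4:  IN=(all ⊤)  OUT=(all ⊤)
  B5:  IN=(all ⊤)  OUT=(all ⊤)
  B6:  IN=(all ⊤)  OUT=(all ⊤)
  B7:  IN=(all ⊤)  OUT={d:+; rest ⊤}
  B8:  IN=(all ⊤)  OUT={e:+; rest ⊤}
  B9:  IN={e:+; rest ⊤}  OUT=(all ⊤)

Merge at B8: IN[B8] = OUT[B0] ⊔ OUT[B2] ⊔ OUT[B7] = {a: ⊤, b: ⊤, c: ⊤, d: ⊤, e: ⊤, f: ⊤}
Applying B8's transfer function to that IN value gives OUT[B8] (row B8 above).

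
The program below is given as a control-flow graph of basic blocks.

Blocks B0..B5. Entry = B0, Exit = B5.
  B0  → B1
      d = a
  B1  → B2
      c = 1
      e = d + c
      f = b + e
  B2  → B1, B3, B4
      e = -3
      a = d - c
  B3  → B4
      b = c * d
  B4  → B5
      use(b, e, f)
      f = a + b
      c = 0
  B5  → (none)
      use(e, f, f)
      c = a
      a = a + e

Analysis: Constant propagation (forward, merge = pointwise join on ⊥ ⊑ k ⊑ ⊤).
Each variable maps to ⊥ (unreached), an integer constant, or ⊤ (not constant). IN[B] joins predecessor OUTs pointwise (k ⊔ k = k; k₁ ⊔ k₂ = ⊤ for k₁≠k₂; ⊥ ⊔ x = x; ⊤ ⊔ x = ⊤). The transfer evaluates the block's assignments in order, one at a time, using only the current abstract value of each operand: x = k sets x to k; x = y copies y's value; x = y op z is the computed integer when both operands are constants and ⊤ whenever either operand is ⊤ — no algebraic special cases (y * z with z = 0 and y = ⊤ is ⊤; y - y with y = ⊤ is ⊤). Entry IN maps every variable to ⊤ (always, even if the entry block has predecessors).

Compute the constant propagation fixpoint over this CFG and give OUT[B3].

Answer: {a: ⊤, b: ⊤, c: 1, d: ⊤, e: -3, f: ⊤}

Working:
Converged values:
  B0:  IN=(all ⊤)  OUT=(all ⊤)
  B1:  IN=(all ⊤)  OUT={c:1; rest ⊤}
  B2:  IN={c:1; rest ⊤}  OUT={c:1, e:-3; rest ⊤}
  B3:  IN={c:1, e:-3; rest ⊤}  OUT={c:1, e:-3; rest ⊤}
  B4:  IN={c:1, e:-3; rest ⊤}  OUT={c:0, e:-3; rest ⊤}
  B5:  IN={c:0, e:-3; rest ⊤}  OUT={e:-3; rest ⊤}

Merge at B3: IN[B3] = OUT[B2] = {a: ⊤, b: ⊤, c: 1, d: ⊤, e: -3, f: ⊤}
Applying B3's transfer function to that IN value gives OUT[B3] (row B3 above).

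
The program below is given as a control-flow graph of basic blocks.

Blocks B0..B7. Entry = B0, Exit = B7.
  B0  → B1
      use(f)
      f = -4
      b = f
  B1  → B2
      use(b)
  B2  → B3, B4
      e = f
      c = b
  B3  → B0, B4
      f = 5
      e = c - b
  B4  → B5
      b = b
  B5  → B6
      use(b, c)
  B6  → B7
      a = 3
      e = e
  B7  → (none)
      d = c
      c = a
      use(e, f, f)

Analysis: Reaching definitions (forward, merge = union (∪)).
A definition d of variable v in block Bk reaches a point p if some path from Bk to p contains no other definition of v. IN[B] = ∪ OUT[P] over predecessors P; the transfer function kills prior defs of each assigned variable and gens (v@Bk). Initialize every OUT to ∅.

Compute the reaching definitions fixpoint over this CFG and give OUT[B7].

Answer: {a@B6, b@B4, c@B7, d@B7, e@B6, f@B0, f@B3}

Working:
Per-block solution:
  B0:  IN={b@B0, c@B2, e@B3, f@B3}  OUT={b@B0, c@B2, e@B3, f@B0}
  B1:  IN={b@B0, c@B2, e@B3, f@B0}  OUT={b@B0, c@B2, e@B3, f@B0}
  B2:  IN={b@B0, c@B2, e@B3, f@B0}  OUT={b@B0, c@B2, e@B2, f@B0}
  B3:  IN={b@B0, c@B2, e@B2, f@B0}  OUT={b@B0, c@B2, e@B3, f@B3}
  B4:  IN={b@B0, c@B2, e@B2, e@B3, f@B0, f@B3}  OUT={b@B4, c@B2, e@B2, e@B3, f@B0, f@B3}
  B5:  IN={b@B4, c@B2, e@B2, e@B3, f@B0, f@B3}  OUT={b@B4, c@B2, e@B2, e@B3, f@B0, f@B3}
  B6:  IN={b@B4, c@B2, e@B2, e@B3, f@B0, f@B3}  OUT={a@B6, b@B4, c@B2, e@B6, f@B0, f@B3}
  B7:  IN={a@B6, b@B4, c@B2, e@B6, f@B0, f@B3}  OUT={a@B6, b@B4, c@B7, d@B7, e@B6, f@B0, f@B3}

Merge at B7: IN[B7] = OUT[B6] = {a@B6, b@B4, c@B2, e@B6, f@B0, f@B3}
Applying B7's transfer function to that IN value gives OUT[B7] (row B7 above).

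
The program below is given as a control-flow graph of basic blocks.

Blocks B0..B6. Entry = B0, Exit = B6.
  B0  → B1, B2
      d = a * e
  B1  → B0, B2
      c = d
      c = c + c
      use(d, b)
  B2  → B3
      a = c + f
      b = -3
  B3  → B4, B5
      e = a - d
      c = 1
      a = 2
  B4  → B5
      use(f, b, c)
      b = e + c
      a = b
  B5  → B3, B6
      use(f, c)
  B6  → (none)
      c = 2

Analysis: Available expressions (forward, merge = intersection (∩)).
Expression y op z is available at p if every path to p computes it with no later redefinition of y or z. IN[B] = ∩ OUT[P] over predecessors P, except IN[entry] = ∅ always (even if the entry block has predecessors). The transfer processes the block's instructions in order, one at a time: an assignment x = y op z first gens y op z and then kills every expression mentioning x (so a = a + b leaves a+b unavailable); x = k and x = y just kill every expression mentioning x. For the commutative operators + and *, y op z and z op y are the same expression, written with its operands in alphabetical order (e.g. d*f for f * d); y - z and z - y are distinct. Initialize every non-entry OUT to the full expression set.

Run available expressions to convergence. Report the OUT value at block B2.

Fixpoint table:
  B0: | IN={} | OUT={a*e}
  B1: | IN={a*e} | OUT={a*e}
  B2: | IN={a*e} | OUT={c+f}
  B3: | IN={} | OUT={}
  B4: | IN={} | OUT={c+e}
  B5: | IN={} | OUT={}
  B6: | IN={} | OUT={}

Merge at B2: IN[B2] = OUT[B0] ∩ OUT[B1] = {a*e}
Applying B2's transfer function to that IN value gives OUT[B2] (row B2 above).

Answer: {c+f}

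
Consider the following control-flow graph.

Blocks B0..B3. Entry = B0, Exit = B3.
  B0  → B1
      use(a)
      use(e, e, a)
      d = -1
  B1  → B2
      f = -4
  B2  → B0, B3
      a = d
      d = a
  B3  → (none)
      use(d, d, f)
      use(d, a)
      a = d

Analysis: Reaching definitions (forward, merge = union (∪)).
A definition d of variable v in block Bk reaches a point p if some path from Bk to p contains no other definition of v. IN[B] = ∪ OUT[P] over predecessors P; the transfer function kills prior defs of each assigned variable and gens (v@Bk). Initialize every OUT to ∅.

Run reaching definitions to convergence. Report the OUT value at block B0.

Fixpoint table:
  B0: | IN={a@B2, d@B2, f@B1} | OUT={a@B2, d@B0, f@B1}
  B1: | IN={a@B2, d@B0, f@B1} | OUT={a@B2, d@B0, f@B1}
  B2: | IN={a@B2, d@B0, f@B1} | OUT={a@B2, d@B2, f@B1}
  B3: | IN={a@B2, d@B2, f@B1} | OUT={a@B3, d@B2, f@B1}

Merge at B0 (entry node, so the boundary value {} is joined with the incoming edge(s)): IN[B0] = {} ⊔ OUT[B2] = {a@B2, d@B2, f@B1}
Applying B0's transfer function to that IN value gives OUT[B0] (row B0 above).

Answer: {a@B2, d@B0, f@B1}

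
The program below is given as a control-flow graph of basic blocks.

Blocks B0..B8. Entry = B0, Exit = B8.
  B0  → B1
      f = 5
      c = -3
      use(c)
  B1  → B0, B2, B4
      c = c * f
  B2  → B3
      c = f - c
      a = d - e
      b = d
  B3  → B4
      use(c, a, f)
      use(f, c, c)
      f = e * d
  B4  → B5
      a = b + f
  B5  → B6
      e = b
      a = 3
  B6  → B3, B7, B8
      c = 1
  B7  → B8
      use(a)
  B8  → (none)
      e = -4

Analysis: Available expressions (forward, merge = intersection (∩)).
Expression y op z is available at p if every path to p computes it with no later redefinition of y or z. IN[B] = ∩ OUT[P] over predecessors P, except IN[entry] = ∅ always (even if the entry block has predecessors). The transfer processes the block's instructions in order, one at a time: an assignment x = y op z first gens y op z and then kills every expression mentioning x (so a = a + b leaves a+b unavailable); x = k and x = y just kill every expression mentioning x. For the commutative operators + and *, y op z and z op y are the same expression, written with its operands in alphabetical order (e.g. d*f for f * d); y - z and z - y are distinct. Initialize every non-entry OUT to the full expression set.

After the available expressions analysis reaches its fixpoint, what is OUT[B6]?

Fixpoint table:
  B0:  IN={}  OUT={}
  B1:  IN={}  OUT={}
  B2:  IN={}  OUT={d-e}
  B3:  IN={}  OUT={d*e}
  B4:  IN={}  OUT={b+f}
  B5:  IN={b+f}  OUT={b+f}
  B6:  IN={b+f}  OUT={b+f}
  B7:  IN={b+f}  OUT={b+f}
  B8:  IN={b+f}  OUT={b+f}

Merge at B6: IN[B6] = OUT[B5] = {b+f}
Applying B6's transfer function to that IN value gives OUT[B6] (row B6 above).

Answer: {b+f}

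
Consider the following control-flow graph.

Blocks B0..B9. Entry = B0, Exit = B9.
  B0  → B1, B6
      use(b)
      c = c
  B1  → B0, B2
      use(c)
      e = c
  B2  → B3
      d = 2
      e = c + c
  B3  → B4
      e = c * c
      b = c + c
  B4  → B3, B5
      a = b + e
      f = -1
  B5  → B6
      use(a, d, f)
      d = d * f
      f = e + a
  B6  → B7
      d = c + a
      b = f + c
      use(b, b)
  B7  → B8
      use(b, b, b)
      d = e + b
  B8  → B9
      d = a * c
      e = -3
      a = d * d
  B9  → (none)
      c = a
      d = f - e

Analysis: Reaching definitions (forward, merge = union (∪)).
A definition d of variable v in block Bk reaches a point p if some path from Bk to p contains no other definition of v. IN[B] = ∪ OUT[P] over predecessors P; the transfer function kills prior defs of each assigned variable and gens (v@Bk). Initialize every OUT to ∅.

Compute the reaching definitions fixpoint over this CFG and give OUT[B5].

Answer: {a@B4, b@B3, c@B0, d@B5, e@B3, f@B5}

Working:
Converged values:
  B0: | IN={c@B0, e@B1} | OUT={c@B0, e@B1}
  B1: | IN={c@B0, e@B1} | OUT={c@B0, e@B1}
  B2: | IN={c@B0, e@B1} | OUT={c@B0, d@B2, e@B2}
  B3: | IN={a@B4, b@B3, c@B0, d@B2, e@B2, e@B3, f@B4} | OUT={a@B4, b@B3, c@B0, d@B2, e@B3, f@B4}
  B4: | IN={a@B4, b@B3, c@B0, d@B2, e@B3, f@B4} | OUT={a@B4, b@B3, c@B0, d@B2, e@B3, f@B4}
  B5: | IN={a@B4, b@B3, c@B0, d@B2, e@B3, f@B4} | OUT={a@B4, b@B3, c@B0, d@B5, e@B3, f@B5}
  B6: | IN={a@B4, b@B3, c@B0, d@B5, e@B1, e@B3, f@B5} | OUT={a@B4, b@B6, c@B0, d@B6, e@B1, e@B3, f@B5}
  B7: | IN={a@B4, b@B6, c@B0, d@B6, e@B1, e@B3, f@B5} | OUT={a@B4, b@B6, c@B0, d@B7, e@B1, e@B3, f@B5}
  B8: | IN={a@B4, b@B6, c@B0, d@B7, e@B1, e@B3, f@B5} | OUT={a@B8, b@B6, c@B0, d@B8, e@B8, f@B5}
  B9: | IN={a@B8, b@B6, c@B0, d@B8, e@B8, f@B5} | OUT={a@B8, b@B6, c@B9, d@B9, e@B8, f@B5}

Merge at B5: IN[B5] = OUT[B4] = {a@B4, b@B3, c@B0, d@B2, e@B3, f@B4}
Applying B5's transfer function to that IN value gives OUT[B5] (row B5 above).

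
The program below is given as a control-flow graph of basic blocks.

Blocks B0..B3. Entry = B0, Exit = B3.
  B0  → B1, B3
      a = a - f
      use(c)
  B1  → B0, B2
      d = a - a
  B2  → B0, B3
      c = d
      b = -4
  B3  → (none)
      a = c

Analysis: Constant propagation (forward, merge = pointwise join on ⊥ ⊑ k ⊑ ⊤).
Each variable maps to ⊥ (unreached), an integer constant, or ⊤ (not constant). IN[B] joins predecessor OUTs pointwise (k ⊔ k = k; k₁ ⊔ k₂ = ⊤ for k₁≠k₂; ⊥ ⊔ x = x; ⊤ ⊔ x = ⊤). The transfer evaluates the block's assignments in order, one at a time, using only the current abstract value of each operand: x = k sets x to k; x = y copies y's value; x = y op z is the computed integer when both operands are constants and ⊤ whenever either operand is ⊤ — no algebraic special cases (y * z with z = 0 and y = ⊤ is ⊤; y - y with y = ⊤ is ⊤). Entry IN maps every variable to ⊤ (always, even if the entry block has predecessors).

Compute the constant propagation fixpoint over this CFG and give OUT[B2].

Fixpoint table:
  B0: | IN=(all ⊤) | OUT=(all ⊤)
  B1: | IN=(all ⊤) | OUT=(all ⊤)
  B2: | IN=(all ⊤) | OUT={b:-4; rest ⊤}
  B3: | IN=(all ⊤) | OUT=(all ⊤)

Merge at B2: IN[B2] = OUT[B1] = {a: ⊤, b: ⊤, c: ⊤, d: ⊤, e: ⊤, f: ⊤}
Applying B2's transfer function to that IN value gives OUT[B2] (row B2 above).

Answer: {a: ⊤, b: -4, c: ⊤, d: ⊤, e: ⊤, f: ⊤}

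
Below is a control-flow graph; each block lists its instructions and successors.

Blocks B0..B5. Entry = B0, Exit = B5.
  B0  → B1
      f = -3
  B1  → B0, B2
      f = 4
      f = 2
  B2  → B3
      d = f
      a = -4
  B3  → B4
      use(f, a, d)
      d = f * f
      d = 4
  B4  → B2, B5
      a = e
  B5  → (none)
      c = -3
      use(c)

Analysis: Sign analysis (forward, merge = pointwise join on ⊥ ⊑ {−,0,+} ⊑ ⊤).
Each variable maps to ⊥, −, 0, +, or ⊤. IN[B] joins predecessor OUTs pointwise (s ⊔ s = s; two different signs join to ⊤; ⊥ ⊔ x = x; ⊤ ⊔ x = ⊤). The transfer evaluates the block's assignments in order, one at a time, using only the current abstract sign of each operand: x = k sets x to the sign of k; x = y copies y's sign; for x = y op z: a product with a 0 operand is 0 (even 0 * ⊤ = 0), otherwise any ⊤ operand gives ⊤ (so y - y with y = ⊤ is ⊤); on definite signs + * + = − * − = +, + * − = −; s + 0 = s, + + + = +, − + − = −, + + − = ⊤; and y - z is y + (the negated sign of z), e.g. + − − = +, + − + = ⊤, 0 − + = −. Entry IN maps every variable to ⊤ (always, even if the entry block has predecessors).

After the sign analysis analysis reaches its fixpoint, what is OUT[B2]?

Answer: {a: -, b: ⊤, c: ⊤, d: +, e: ⊤, f: +}

Trace:
Per-block solution:
  B0: | IN=(all ⊤) | OUT={f:-; rest ⊤}
  B1: | IN={f:-; rest ⊤} | OUT={f:+; rest ⊤}
  B2: | IN={f:+; rest ⊤} | OUT={a:-, d:+, f:+; rest ⊤}
  B3: | IN={a:-, d:+, f:+; rest ⊤} | OUT={a:-, d:+, f:+; rest ⊤}
  B4: | IN={a:-, d:+, f:+; rest ⊤} | OUT={d:+, f:+; rest ⊤}
  B5: | IN={d:+, f:+; rest ⊤} | OUT={c:-, d:+, f:+; rest ⊤}

Merge at B2: IN[B2] = OUT[B1] ⊔ OUT[B4] = {a: ⊤, b: ⊤, c: ⊤, d: ⊤, e: ⊤, f: +}
Applying B2's transfer function to that IN value gives OUT[B2] (row B2 above).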